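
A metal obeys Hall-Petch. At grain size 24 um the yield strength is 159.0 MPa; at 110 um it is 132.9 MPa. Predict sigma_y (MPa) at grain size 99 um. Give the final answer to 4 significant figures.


sigma_y = sigma0 + k / sqrt(d)
1/sqrt(d1) = 1/sqrt(2.4e-05) = 204.124;  1/sqrt(d2) = 95.3463
k = (sigma1 - sigma2) / (1/sqrt(d1) - 1/sqrt(d2)) = (159.0 - 132.9) / (204.124 - 95.3463) = 0.239938 MPa*m^0.5
sigma0 = sigma1 - k/sqrt(d1) = 159.0 - 0.239938*204.124 = 110.023 MPa
sigma_y(d3) = 110.023 + 0.239938 / sqrt(9.9e-05) = 134.1 MPa


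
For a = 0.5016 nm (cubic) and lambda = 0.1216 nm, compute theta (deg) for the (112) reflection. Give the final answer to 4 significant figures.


d = a / sqrt(h^2+k^2+l^2)
d = 0.5016 / sqrt(6) = 0.204777 nm
lambda = 2*d*sin(theta)  =>  sin(theta) = lambda / (2*d)
sin(theta) = 0.1216 / (2 * 0.204777) = 0.296908
theta = 17.27 deg


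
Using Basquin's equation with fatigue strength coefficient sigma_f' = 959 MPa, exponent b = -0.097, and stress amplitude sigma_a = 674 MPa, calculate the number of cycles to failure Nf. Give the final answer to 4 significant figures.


sigma_a = sigma_f' * (2*Nf)^b
2*Nf = (sigma_a / sigma_f')^(1/b)
2*Nf = (674 / 959)^(1/-0.097)
2*Nf = 37.9276
Nf = 18.96 cycles


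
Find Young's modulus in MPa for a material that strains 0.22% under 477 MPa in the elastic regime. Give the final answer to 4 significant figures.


E = sigma / epsilon
epsilon = 0.22% = 2.2e-03
E = 477 / 2.2e-03
E = 216800 MPa


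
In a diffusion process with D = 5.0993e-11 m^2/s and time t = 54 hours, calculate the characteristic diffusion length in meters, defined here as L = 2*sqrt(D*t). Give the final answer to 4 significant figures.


t = 54 hr = 194400 s
Diffusion length = 2*sqrt(D*t)
= 2*sqrt(5.0993e-11 * 194400)
= 6.297e-03 m


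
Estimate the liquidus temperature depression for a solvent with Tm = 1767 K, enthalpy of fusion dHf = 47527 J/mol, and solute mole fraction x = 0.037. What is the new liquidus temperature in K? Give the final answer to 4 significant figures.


dT = R*Tm^2*x / dHf
dT = 8.314 * 1767^2 * 0.037 / 47527
dT = 20.209 K
T_new = 1767 - 20.209 = 1747 K


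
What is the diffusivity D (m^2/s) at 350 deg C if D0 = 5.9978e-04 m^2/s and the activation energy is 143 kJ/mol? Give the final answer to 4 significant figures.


D = D0 * exp(-Qd / (R*T))
T = 623.15 K
D = 5.9978e-04 * exp(-143e3 / (8.314 * 623.15))
D = 6.177e-16 m^2/s


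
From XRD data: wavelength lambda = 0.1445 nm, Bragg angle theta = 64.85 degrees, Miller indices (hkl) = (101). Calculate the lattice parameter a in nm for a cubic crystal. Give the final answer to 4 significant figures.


d = lambda / (2*sin(theta))
d = 0.1445 / (2*sin(64.85 deg))
d = 0.0798168 nm
a = d * sqrt(h^2+k^2+l^2) = 0.0798168 * sqrt(2)
a = 0.1129 nm


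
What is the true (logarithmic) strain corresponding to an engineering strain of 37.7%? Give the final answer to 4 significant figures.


epsilon_true = ln(1 + epsilon_eng)
epsilon_true = ln(1 + 0.377)
epsilon_true = 0.3199


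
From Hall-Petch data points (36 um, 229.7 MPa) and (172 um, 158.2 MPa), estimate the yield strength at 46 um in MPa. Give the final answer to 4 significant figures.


sigma_y = sigma0 + k / sqrt(d)
1/sqrt(d1) = 1/sqrt(3.6e-05) = 166.667;  1/sqrt(d2) = 76.2493
k = (sigma1 - sigma2) / (1/sqrt(d1) - 1/sqrt(d2)) = (229.7 - 158.2) / (166.667 - 76.2493) = 0.790777 MPa*m^0.5
sigma0 = sigma1 - k/sqrt(d1) = 229.7 - 0.790777*166.667 = 97.9038 MPa
sigma_y(d3) = 97.9038 + 0.790777 / sqrt(4.6e-05) = 214.5 MPa


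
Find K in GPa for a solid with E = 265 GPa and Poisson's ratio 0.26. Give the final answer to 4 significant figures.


K = E / (3*(1-2*nu))
K = 265 / (3*(1-2*0.26))
K = 184 GPa


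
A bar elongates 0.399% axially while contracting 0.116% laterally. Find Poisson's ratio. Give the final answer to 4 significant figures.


nu = -epsilon_lat / epsilon_axial
Lateral strain is contraction (negative), so using magnitudes:
nu = 0.116 / 0.399
nu = 0.2907


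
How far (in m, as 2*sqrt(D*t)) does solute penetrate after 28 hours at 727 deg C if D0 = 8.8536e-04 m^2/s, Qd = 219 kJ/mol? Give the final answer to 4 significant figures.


Step 1: D = D0 * exp(-Qd/(R*T))
T = 1000.15 K
D = 8.8536e-04 * exp(-219e3 / (8.314 * 1000.15)) = 3.22876e-15 m^2/s
Step 2: L = 2*sqrt(D*t)
t = 28 h = 100800 s
L = 2*sqrt(3.22876e-15 * 100800) = 3.608e-05 m


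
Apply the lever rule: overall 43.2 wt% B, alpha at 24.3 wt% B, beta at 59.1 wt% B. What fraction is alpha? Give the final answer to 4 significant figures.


f_alpha = (C_beta - C0) / (C_beta - C_alpha)
f_alpha = (59.1 - 43.2) / (59.1 - 24.3)
f_alpha = 0.4569


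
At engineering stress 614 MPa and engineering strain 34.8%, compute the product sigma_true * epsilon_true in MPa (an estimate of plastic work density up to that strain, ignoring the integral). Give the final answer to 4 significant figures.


sigma_true = sigma_eng * (1 + epsilon_eng)
sigma_true = 614 * (1 + 0.348) = 827.672 MPa
epsilon_true = ln(1 + epsilon_eng)
epsilon_true = ln(1 + 0.348) = 0.298622
sigma_true * epsilon_true = 827.672 * 0.298622 = 247.2 MPa


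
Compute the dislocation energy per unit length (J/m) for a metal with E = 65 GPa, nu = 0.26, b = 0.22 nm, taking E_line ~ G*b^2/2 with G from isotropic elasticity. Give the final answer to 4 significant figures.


Step 1: G = E / (2*(1+nu))
G = 65 / (2*(1+0.26)) = 25.7937 GPa = 2.57937e+10 Pa
Step 2: E_line = G*b^2/2
b = 0.22 nm = 2.2e-10 m
E_line = 0.5 * 2.57937e+10 * (2.2e-10)^2 = 6.242e-10 J/m


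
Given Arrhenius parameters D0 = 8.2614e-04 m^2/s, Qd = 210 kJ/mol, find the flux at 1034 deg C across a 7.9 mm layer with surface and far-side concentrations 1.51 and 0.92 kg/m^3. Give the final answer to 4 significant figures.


Step 1: D = D0 * exp(-Qd/(R*T))
T = 1034 + 273.15 = 1307.15 K
D = 8.2614e-04 * exp(-210e3 / (8.314 * 1307.15)) = 3.34967e-12 m^2/s
Step 2: J = D * (C1 - C2) / dx
J = 3.34967e-12 * (1.51 - 0.92) / 7.9e-03
J = 2.502e-10 kg/(m^2*s)


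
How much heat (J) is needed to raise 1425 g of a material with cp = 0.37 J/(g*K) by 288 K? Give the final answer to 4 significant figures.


Q = m * cp * dT
Q = 1425 * 0.37 * 288
Q = 151800 J


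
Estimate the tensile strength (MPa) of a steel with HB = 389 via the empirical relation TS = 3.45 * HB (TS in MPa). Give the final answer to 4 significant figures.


TS (MPa) = 3.45 * HB
TS = 3.45 * 389
TS = 1342 MPa


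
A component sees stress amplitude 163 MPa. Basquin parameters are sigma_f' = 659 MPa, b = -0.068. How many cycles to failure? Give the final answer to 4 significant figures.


sigma_a = sigma_f' * (2*Nf)^b
2*Nf = (sigma_a / sigma_f')^(1/b)
2*Nf = (163 / 659)^(1/-0.068)
2*Nf = 8.35654e+08
Nf = 4.178e+08 cycles


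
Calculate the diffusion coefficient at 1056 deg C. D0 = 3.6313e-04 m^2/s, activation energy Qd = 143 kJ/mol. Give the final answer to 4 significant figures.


D = D0 * exp(-Qd / (R*T))
T = 1329.15 K
D = 3.6313e-04 * exp(-143e3 / (8.314 * 1329.15))
D = 8.711e-10 m^2/s


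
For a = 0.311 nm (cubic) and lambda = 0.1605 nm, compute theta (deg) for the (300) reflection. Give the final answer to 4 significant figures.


d = a / sqrt(h^2+k^2+l^2)
d = 0.311 / sqrt(9) = 0.103667 nm
lambda = 2*d*sin(theta)  =>  sin(theta) = lambda / (2*d)
sin(theta) = 0.1605 / (2 * 0.103667) = 0.774116
theta = 50.72 deg


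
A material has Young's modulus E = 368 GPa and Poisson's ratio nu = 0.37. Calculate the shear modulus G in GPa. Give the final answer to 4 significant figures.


G = E / (2*(1+nu))
G = 368 / (2*(1+0.37))
G = 134.3 GPa


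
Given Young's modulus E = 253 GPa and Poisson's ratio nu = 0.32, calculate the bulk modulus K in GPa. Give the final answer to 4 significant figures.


K = E / (3*(1-2*nu))
K = 253 / (3*(1-2*0.32))
K = 234.3 GPa


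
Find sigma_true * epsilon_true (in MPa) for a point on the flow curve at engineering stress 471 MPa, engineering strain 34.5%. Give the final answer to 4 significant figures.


sigma_true = sigma_eng * (1 + epsilon_eng)
sigma_true = 471 * (1 + 0.345) = 633.495 MPa
epsilon_true = ln(1 + epsilon_eng)
epsilon_true = ln(1 + 0.345) = 0.296394
sigma_true * epsilon_true = 633.495 * 0.296394 = 187.8 MPa


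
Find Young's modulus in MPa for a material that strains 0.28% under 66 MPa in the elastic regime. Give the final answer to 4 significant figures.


E = sigma / epsilon
epsilon = 0.28% = 2.8e-03
E = 66 / 2.8e-03
E = 23570 MPa


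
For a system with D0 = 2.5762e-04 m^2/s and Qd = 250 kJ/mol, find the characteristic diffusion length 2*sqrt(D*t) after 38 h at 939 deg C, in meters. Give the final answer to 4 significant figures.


Step 1: D = D0 * exp(-Qd/(R*T))
T = 1212.15 K
D = 2.5762e-04 * exp(-250e3 / (8.314 * 1212.15)) = 4.33962e-15 m^2/s
Step 2: L = 2*sqrt(D*t)
t = 38 h = 136800 s
L = 2*sqrt(4.33962e-15 * 136800) = 4.873e-05 m


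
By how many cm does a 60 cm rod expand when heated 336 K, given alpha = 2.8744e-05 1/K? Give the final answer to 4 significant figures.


dL = L0 * alpha * dT
dL = 60 * 2.8744e-05 * 336
dL = 0.5795 cm


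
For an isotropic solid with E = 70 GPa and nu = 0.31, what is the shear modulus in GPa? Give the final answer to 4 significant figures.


G = E / (2*(1+nu))
G = 70 / (2*(1+0.31))
G = 26.72 GPa


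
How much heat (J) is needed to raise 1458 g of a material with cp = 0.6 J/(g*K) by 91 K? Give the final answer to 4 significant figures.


Q = m * cp * dT
Q = 1458 * 0.6 * 91
Q = 79610 J


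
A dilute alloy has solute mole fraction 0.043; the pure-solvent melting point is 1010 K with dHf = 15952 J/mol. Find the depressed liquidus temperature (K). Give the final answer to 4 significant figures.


dT = R*Tm^2*x / dHf
dT = 8.314 * 1010^2 * 0.043 / 15952
dT = 22.8616 K
T_new = 1010 - 22.8616 = 987.1 K


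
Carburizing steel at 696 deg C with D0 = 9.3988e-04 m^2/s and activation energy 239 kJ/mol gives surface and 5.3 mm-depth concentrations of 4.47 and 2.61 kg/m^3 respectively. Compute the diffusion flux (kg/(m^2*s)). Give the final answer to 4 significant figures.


Step 1: D = D0 * exp(-Qd/(R*T))
T = 696 + 273.15 = 969.15 K
D = 9.3988e-04 * exp(-239e3 / (8.314 * 969.15)) = 1.23349e-16 m^2/s
Step 2: J = D * (C1 - C2) / dx
J = 1.23349e-16 * (4.47 - 2.61) / 5.3e-03
J = 4.329e-14 kg/(m^2*s)


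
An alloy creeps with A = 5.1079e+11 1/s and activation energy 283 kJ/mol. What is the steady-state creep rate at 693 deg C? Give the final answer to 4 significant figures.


rate = A * exp(-Q / (R*T))
T = 693 + 273.15 = 966.15 K
rate = 5.1079e+11 * exp(-283e3 / (8.314 * 966.15))
rate = 2.555e-04 1/s


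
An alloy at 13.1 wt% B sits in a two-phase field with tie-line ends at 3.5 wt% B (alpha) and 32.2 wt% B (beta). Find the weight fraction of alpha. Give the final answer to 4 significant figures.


f_alpha = (C_beta - C0) / (C_beta - C_alpha)
f_alpha = (32.2 - 13.1) / (32.2 - 3.5)
f_alpha = 0.6655


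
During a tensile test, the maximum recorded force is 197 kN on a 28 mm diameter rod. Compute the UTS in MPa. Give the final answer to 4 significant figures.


A0 = pi*(d/2)^2 = pi*(28/2)^2 = 615.752 mm^2
UTS = F_max / A0 = 197*1000 / 615.752
UTS = 319.9 MPa


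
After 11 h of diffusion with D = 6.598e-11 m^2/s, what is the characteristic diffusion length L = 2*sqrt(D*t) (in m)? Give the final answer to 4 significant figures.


t = 11 hr = 39600 s
Diffusion length = 2*sqrt(D*t)
= 2*sqrt(6.598e-11 * 39600)
= 3.233e-03 m


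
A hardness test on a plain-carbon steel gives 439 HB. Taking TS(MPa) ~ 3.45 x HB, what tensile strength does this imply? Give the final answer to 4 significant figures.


TS (MPa) = 3.45 * HB
TS = 3.45 * 439
TS = 1515 MPa


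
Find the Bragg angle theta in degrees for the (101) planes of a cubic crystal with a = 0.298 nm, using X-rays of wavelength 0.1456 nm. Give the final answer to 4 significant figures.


d = a / sqrt(h^2+k^2+l^2)
d = 0.298 / sqrt(2) = 0.210718 nm
lambda = 2*d*sin(theta)  =>  sin(theta) = lambda / (2*d)
sin(theta) = 0.1456 / (2 * 0.210718) = 0.345486
theta = 20.21 deg


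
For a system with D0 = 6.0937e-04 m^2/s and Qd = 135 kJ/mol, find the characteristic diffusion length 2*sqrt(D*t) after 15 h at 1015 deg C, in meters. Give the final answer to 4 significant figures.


Step 1: D = D0 * exp(-Qd/(R*T))
T = 1288.15 K
D = 6.0937e-04 * exp(-135e3 / (8.314 * 1288.15)) = 2.0437e-09 m^2/s
Step 2: L = 2*sqrt(D*t)
t = 15 h = 54000 s
L = 2*sqrt(2.0437e-09 * 54000) = 0.02101 m


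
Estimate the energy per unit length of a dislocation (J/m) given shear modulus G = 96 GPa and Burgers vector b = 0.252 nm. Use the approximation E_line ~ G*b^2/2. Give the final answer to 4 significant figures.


E = G*b^2/2
b = 0.252 nm = 2.52e-10 m
G = 96 GPa = 9.6e+10 Pa
E = 0.5 * 9.6e+10 * (2.52e-10)^2
E = 3.048e-09 J/m


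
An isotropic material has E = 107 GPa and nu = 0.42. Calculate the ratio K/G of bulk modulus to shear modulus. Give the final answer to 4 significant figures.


G = E / (2*(1+nu))
G = 107 / (2*(1+0.42)) = 37.6761 GPa
K = E / (3*(1-2*nu))
K = 107 / (3*(1-2*0.42)) = 222.917 GPa
K/G = 222.917 / 37.6761 = 5.917


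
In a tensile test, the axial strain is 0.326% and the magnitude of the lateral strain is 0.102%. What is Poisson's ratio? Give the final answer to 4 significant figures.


nu = -epsilon_lat / epsilon_axial
Lateral strain is contraction (negative), so using magnitudes:
nu = 0.102 / 0.326
nu = 0.3129


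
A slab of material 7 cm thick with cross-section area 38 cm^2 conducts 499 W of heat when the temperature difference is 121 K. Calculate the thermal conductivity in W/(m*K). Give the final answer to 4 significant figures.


k = Q*L / (A*dT)
L = 0.07 m, A = 3.8e-03 m^2
k = 499 * 0.07 / (3.8e-03 * 121)
k = 75.97 W/(m*K)


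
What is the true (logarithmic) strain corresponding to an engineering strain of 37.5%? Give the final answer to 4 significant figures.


epsilon_true = ln(1 + epsilon_eng)
epsilon_true = ln(1 + 0.375)
epsilon_true = 0.3185


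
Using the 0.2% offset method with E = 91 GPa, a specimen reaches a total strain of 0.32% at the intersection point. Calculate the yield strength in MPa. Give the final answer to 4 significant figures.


Offset strain = 0.002
Elastic strain at yield = total_strain - offset = 3.2e-03 - 0.002 = 1.2e-03
sigma_y = E * elastic_strain = 91000 * 1.2e-03
sigma_y = 109.2 MPa


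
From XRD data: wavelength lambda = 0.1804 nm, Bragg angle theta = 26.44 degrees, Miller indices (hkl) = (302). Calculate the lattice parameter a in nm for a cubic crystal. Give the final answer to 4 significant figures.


d = lambda / (2*sin(theta))
d = 0.1804 / (2*sin(26.44 deg))
d = 0.202578 nm
a = d * sqrt(h^2+k^2+l^2) = 0.202578 * sqrt(13)
a = 0.7304 nm


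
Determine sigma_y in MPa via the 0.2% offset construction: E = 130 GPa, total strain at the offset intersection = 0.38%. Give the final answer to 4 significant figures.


Offset strain = 0.002
Elastic strain at yield = total_strain - offset = 3.8e-03 - 0.002 = 1.8e-03
sigma_y = E * elastic_strain = 130000 * 1.8e-03
sigma_y = 234 MPa


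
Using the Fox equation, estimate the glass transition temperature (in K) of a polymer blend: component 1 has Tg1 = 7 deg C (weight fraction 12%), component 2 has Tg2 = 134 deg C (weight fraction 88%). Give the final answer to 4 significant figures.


1/Tg = w1/Tg1 + w2/Tg2 (in Kelvin)
Tg1 = 280.15 K, Tg2 = 407.15 K
1/Tg = 0.12/280.15 + 0.88/407.15
Tg = 386.1 K


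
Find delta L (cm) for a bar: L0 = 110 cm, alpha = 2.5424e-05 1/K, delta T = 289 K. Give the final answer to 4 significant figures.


dL = L0 * alpha * dT
dL = 110 * 2.5424e-05 * 289
dL = 0.8082 cm


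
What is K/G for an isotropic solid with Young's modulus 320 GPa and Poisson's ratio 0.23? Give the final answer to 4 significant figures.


G = E / (2*(1+nu))
G = 320 / (2*(1+0.23)) = 130.081 GPa
K = E / (3*(1-2*nu))
K = 320 / (3*(1-2*0.23)) = 197.531 GPa
K/G = 197.531 / 130.081 = 1.519


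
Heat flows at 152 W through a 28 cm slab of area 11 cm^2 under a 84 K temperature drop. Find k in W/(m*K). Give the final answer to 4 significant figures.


k = Q*L / (A*dT)
L = 0.28 m, A = 1.1e-03 m^2
k = 152 * 0.28 / (1.1e-03 * 84)
k = 460.6 W/(m*K)


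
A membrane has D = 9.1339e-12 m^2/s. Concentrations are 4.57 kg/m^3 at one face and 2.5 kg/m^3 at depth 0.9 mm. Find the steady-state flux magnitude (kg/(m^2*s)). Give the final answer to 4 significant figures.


J = -D * (dC/dx) = D * (C1 - C2) / dx
J = 9.1339e-12 * (4.57 - 2.5) / 9e-04
J = 2.101e-08 kg/(m^2*s)


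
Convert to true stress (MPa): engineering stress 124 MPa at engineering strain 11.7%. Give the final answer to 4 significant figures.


sigma_true = sigma_eng * (1 + epsilon_eng)
sigma_true = 124 * (1 + 0.117)
sigma_true = 138.5 MPa


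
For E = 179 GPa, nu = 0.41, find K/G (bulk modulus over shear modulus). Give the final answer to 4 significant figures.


G = E / (2*(1+nu))
G = 179 / (2*(1+0.41)) = 63.4752 GPa
K = E / (3*(1-2*nu))
K = 179 / (3*(1-2*0.41)) = 331.481 GPa
K/G = 331.481 / 63.4752 = 5.222


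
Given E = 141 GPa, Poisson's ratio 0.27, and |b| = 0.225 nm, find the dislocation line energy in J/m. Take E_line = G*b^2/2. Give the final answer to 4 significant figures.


Step 1: G = E / (2*(1+nu))
G = 141 / (2*(1+0.27)) = 55.5118 GPa = 5.55118e+10 Pa
Step 2: E_line = G*b^2/2
b = 0.225 nm = 2.25e-10 m
E_line = 0.5 * 5.55118e+10 * (2.25e-10)^2 = 1.405e-09 J/m


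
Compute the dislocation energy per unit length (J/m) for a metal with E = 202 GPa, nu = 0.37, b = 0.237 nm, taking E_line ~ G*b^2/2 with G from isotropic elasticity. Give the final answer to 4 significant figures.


Step 1: G = E / (2*(1+nu))
G = 202 / (2*(1+0.37)) = 73.7226 GPa = 7.37226e+10 Pa
Step 2: E_line = G*b^2/2
b = 0.237 nm = 2.37e-10 m
E_line = 0.5 * 7.37226e+10 * (2.37e-10)^2 = 2.07e-09 J/m


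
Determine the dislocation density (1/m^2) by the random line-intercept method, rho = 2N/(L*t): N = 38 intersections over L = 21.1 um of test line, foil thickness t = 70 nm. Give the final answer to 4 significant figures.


rho = 2N / (L * t)
L = 21.1 um = 2.11e-05 m, t = 70 nm = 7e-08 m
rho = 2 * 38 / (2.11e-05 * 7e-08)
rho = 5.146e+13 1/m^2


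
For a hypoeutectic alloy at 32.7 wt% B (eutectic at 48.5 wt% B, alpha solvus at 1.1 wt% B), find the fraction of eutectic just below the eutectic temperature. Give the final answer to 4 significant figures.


f_primary = (C_e - C0) / (C_e - C_alpha_max)
f_primary = (48.5 - 32.7) / (48.5 - 1.1)
f_primary = 0.333333
f_eutectic = 1 - 0.333333 = 0.6667


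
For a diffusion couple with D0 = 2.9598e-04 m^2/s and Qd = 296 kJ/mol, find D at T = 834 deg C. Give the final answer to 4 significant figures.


D = D0 * exp(-Qd / (R*T))
T = 1107.15 K
D = 2.9598e-04 * exp(-296e3 / (8.314 * 1107.15))
D = 3.204e-18 m^2/s


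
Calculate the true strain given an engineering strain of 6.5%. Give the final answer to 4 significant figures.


epsilon_true = ln(1 + epsilon_eng)
epsilon_true = ln(1 + 0.065)
epsilon_true = 0.06297


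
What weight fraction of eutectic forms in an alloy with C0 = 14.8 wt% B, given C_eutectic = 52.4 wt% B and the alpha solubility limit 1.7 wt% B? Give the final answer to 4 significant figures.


f_primary = (C_e - C0) / (C_e - C_alpha_max)
f_primary = (52.4 - 14.8) / (52.4 - 1.7)
f_primary = 0.741617
f_eutectic = 1 - 0.741617 = 0.2584


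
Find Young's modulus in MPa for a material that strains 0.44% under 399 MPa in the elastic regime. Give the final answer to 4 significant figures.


E = sigma / epsilon
epsilon = 0.44% = 4.4e-03
E = 399 / 4.4e-03
E = 90680 MPa


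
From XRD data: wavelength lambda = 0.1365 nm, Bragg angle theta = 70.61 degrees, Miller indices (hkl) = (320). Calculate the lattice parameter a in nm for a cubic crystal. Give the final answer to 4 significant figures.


d = lambda / (2*sin(theta))
d = 0.1365 / (2*sin(70.61 deg))
d = 0.0723539 nm
a = d * sqrt(h^2+k^2+l^2) = 0.0723539 * sqrt(13)
a = 0.2609 nm


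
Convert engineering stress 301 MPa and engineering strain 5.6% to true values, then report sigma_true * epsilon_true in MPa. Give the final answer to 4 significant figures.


sigma_true = sigma_eng * (1 + epsilon_eng)
sigma_true = 301 * (1 + 0.056) = 317.856 MPa
epsilon_true = ln(1 + epsilon_eng)
epsilon_true = ln(1 + 0.056) = 0.0544882
sigma_true * epsilon_true = 317.856 * 0.0544882 = 17.32 MPa


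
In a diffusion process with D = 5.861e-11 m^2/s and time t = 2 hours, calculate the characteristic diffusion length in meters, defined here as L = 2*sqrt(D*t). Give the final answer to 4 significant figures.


t = 2 hr = 7200 s
Diffusion length = 2*sqrt(D*t)
= 2*sqrt(5.861e-11 * 7200)
= 1.299e-03 m


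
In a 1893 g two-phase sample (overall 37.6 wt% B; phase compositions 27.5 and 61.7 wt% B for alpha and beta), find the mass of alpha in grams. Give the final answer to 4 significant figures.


f_alpha = (C_beta - C0) / (C_beta - C_alpha)
f_alpha = (61.7 - 37.6) / (61.7 - 27.5) = 0.704678
m_alpha = f_alpha * m_total = 0.704678 * 1893 = 1334 g


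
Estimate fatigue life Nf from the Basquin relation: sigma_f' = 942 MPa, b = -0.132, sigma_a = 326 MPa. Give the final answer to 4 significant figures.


sigma_a = sigma_f' * (2*Nf)^b
2*Nf = (sigma_a / sigma_f')^(1/b)
2*Nf = (326 / 942)^(1/-0.132)
2*Nf = 3098.57
Nf = 1549 cycles


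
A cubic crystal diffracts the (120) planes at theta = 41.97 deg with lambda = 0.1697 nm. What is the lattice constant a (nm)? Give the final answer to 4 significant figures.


d = lambda / (2*sin(theta))
d = 0.1697 / (2*sin(41.97 deg))
d = 0.12688 nm
a = d * sqrt(h^2+k^2+l^2) = 0.12688 * sqrt(5)
a = 0.2837 nm


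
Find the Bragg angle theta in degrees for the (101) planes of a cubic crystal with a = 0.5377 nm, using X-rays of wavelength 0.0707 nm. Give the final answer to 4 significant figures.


d = a / sqrt(h^2+k^2+l^2)
d = 0.5377 / sqrt(2) = 0.380211 nm
lambda = 2*d*sin(theta)  =>  sin(theta) = lambda / (2*d)
sin(theta) = 0.0707 / (2 * 0.380211) = 0.0929746
theta = 5.335 deg


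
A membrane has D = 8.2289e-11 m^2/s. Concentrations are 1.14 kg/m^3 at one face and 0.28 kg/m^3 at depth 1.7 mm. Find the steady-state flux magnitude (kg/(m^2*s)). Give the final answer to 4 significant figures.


J = -D * (dC/dx) = D * (C1 - C2) / dx
J = 8.2289e-11 * (1.14 - 0.28) / 1.7e-03
J = 4.163e-08 kg/(m^2*s)


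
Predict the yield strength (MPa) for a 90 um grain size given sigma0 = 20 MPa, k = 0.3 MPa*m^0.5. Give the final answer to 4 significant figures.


sigma_y = sigma0 + k / sqrt(d)
d = 90 um = 9e-05 m
sigma_y = 20 + 0.3 / sqrt(9e-05)
sigma_y = 51.62 MPa


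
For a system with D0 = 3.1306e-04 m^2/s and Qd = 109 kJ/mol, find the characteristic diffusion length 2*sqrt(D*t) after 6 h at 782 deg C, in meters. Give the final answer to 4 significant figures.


Step 1: D = D0 * exp(-Qd/(R*T))
T = 1055.15 K
D = 3.1306e-04 * exp(-109e3 / (8.314 * 1055.15)) = 1.25732e-09 m^2/s
Step 2: L = 2*sqrt(D*t)
t = 6 h = 21600 s
L = 2*sqrt(1.25732e-09 * 21600) = 0.01042 m


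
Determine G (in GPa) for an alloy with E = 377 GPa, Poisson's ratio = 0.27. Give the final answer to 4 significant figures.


G = E / (2*(1+nu))
G = 377 / (2*(1+0.27))
G = 148.4 GPa


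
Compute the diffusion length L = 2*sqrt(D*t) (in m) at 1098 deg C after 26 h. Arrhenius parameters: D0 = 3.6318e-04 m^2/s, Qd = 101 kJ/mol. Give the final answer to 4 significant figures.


Step 1: D = D0 * exp(-Qd/(R*T))
T = 1371.15 K
D = 3.6318e-04 * exp(-101e3 / (8.314 * 1371.15)) = 5.1563e-08 m^2/s
Step 2: L = 2*sqrt(D*t)
t = 26 h = 93600 s
L = 2*sqrt(5.1563e-08 * 93600) = 0.1389 m


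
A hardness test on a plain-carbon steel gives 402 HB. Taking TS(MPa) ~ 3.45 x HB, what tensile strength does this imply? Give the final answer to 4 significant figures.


TS (MPa) = 3.45 * HB
TS = 3.45 * 402
TS = 1387 MPa


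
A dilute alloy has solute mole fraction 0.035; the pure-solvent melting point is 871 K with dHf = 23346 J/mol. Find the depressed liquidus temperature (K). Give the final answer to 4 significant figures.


dT = R*Tm^2*x / dHf
dT = 8.314 * 871^2 * 0.035 / 23346
dT = 9.45588 K
T_new = 871 - 9.45588 = 861.5 K


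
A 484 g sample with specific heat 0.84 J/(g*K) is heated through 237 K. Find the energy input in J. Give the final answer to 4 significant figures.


Q = m * cp * dT
Q = 484 * 0.84 * 237
Q = 96350 J


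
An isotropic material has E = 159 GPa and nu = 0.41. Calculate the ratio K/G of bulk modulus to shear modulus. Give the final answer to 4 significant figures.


G = E / (2*(1+nu))
G = 159 / (2*(1+0.41)) = 56.383 GPa
K = E / (3*(1-2*nu))
K = 159 / (3*(1-2*0.41)) = 294.444 GPa
K/G = 294.444 / 56.383 = 5.222


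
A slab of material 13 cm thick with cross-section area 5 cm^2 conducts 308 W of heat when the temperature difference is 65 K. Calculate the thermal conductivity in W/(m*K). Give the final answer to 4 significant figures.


k = Q*L / (A*dT)
L = 0.13 m, A = 5e-04 m^2
k = 308 * 0.13 / (5e-04 * 65)
k = 1232 W/(m*K)


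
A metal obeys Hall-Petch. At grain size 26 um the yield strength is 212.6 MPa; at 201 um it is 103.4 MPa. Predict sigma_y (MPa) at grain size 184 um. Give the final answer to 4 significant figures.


sigma_y = sigma0 + k / sqrt(d)
1/sqrt(d1) = 1/sqrt(2.6e-05) = 196.116;  1/sqrt(d2) = 70.5346
k = (sigma1 - sigma2) / (1/sqrt(d1) - 1/sqrt(d2)) = (212.6 - 103.4) / (196.116 - 70.5346) = 0.869554 MPa*m^0.5
sigma0 = sigma1 - k/sqrt(d1) = 212.6 - 0.869554*196.116 = 42.0664 MPa
sigma_y(d3) = 42.0664 + 0.869554 / sqrt(1.84e-04) = 106.2 MPa


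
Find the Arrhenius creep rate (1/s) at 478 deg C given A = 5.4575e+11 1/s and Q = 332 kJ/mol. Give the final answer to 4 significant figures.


rate = A * exp(-Q / (R*T))
T = 478 + 273.15 = 751.15 K
rate = 5.4575e+11 * exp(-332e3 / (8.314 * 751.15))
rate = 4.457e-12 1/s


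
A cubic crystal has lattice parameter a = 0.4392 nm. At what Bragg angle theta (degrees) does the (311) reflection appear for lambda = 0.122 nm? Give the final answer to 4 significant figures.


d = a / sqrt(h^2+k^2+l^2)
d = 0.4392 / sqrt(11) = 0.132424 nm
lambda = 2*d*sin(theta)  =>  sin(theta) = lambda / (2*d)
sin(theta) = 0.122 / (2 * 0.132424) = 0.460642
theta = 27.43 deg


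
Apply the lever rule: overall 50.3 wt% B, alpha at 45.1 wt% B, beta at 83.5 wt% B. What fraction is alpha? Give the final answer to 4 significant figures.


f_alpha = (C_beta - C0) / (C_beta - C_alpha)
f_alpha = (83.5 - 50.3) / (83.5 - 45.1)
f_alpha = 0.8646


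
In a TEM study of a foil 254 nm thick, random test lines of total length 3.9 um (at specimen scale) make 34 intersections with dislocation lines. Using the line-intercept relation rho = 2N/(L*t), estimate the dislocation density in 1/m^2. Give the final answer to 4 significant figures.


rho = 2N / (L * t)
L = 3.9 um = 3.9e-06 m, t = 254 nm = 2.54e-07 m
rho = 2 * 34 / (3.9e-06 * 2.54e-07)
rho = 6.865e+13 1/m^2


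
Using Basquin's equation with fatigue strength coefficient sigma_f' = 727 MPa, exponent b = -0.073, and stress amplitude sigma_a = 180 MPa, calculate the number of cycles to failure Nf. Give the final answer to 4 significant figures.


sigma_a = sigma_f' * (2*Nf)^b
2*Nf = (sigma_a / sigma_f')^(1/b)
2*Nf = (180 / 727)^(1/-0.073)
2*Nf = 2.01817e+08
Nf = 1.009e+08 cycles


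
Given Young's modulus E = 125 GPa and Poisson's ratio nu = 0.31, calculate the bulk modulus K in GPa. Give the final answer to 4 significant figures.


K = E / (3*(1-2*nu))
K = 125 / (3*(1-2*0.31))
K = 109.6 GPa


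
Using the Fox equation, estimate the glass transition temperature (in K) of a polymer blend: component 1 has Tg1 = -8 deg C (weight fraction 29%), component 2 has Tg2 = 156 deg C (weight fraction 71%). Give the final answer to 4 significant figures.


1/Tg = w1/Tg1 + w2/Tg2 (in Kelvin)
Tg1 = 265.15 K, Tg2 = 429.15 K
1/Tg = 0.29/265.15 + 0.71/429.15
Tg = 363.9 K


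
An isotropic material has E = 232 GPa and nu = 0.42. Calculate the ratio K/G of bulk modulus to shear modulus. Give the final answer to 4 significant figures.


G = E / (2*(1+nu))
G = 232 / (2*(1+0.42)) = 81.6901 GPa
K = E / (3*(1-2*nu))
K = 232 / (3*(1-2*0.42)) = 483.333 GPa
K/G = 483.333 / 81.6901 = 5.917


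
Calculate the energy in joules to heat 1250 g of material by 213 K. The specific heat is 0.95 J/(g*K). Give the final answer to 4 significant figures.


Q = m * cp * dT
Q = 1250 * 0.95 * 213
Q = 252900 J


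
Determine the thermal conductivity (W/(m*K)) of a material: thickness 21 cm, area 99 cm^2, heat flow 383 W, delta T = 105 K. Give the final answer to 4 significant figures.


k = Q*L / (A*dT)
L = 0.21 m, A = 9.9e-03 m^2
k = 383 * 0.21 / (9.9e-03 * 105)
k = 77.37 W/(m*K)


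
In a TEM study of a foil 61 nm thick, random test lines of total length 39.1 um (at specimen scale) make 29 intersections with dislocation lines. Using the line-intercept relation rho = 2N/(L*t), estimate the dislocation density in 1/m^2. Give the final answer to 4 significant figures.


rho = 2N / (L * t)
L = 39.1 um = 3.91e-05 m, t = 61 nm = 6.1e-08 m
rho = 2 * 29 / (3.91e-05 * 6.1e-08)
rho = 2.432e+13 1/m^2


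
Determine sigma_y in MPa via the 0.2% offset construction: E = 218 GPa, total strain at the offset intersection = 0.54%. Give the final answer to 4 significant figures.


Offset strain = 0.002
Elastic strain at yield = total_strain - offset = 5.4e-03 - 0.002 = 3.4e-03
sigma_y = E * elastic_strain = 218000 * 3.4e-03
sigma_y = 741.2 MPa


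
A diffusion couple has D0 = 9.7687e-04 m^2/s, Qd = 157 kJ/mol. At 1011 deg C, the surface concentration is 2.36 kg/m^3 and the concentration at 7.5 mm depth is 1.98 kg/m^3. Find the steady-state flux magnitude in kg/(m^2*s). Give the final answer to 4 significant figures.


Step 1: D = D0 * exp(-Qd/(R*T))
T = 1011 + 273.15 = 1284.15 K
D = 9.7687e-04 * exp(-157e3 / (8.314 * 1284.15)) = 4.01242e-10 m^2/s
Step 2: J = D * (C1 - C2) / dx
J = 4.01242e-10 * (2.36 - 1.98) / 7.5e-03
J = 2.033e-08 kg/(m^2*s)


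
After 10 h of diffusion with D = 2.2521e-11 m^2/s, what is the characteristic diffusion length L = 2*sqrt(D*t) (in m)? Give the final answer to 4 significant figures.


t = 10 hr = 36000 s
Diffusion length = 2*sqrt(D*t)
= 2*sqrt(2.2521e-11 * 36000)
= 1.801e-03 m


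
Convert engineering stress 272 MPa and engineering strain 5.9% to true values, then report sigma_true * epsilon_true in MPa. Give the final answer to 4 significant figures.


sigma_true = sigma_eng * (1 + epsilon_eng)
sigma_true = 272 * (1 + 0.059) = 288.048 MPa
epsilon_true = ln(1 + epsilon_eng)
epsilon_true = ln(1 + 0.059) = 0.0573251
sigma_true * epsilon_true = 288.048 * 0.0573251 = 16.51 MPa


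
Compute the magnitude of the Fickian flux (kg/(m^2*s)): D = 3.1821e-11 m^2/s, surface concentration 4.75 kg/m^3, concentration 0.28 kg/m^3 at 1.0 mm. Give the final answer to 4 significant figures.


J = -D * (dC/dx) = D * (C1 - C2) / dx
J = 3.1821e-11 * (4.75 - 0.28) / 1e-03
J = 1.422e-07 kg/(m^2*s)


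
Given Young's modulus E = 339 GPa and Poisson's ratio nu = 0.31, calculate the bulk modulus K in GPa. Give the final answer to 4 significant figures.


K = E / (3*(1-2*nu))
K = 339 / (3*(1-2*0.31))
K = 297.4 GPa


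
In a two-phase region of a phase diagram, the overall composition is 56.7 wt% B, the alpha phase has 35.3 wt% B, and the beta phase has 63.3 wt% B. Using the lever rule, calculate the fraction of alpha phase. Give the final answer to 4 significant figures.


f_alpha = (C_beta - C0) / (C_beta - C_alpha)
f_alpha = (63.3 - 56.7) / (63.3 - 35.3)
f_alpha = 0.2357


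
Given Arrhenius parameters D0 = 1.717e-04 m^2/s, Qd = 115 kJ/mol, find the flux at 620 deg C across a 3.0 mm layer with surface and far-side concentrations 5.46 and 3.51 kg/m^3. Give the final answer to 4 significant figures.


Step 1: D = D0 * exp(-Qd/(R*T))
T = 620 + 273.15 = 893.15 K
D = 1.717e-04 * exp(-115e3 / (8.314 * 893.15)) = 3.22784e-11 m^2/s
Step 2: J = D * (C1 - C2) / dx
J = 3.22784e-11 * (5.46 - 3.51) / 3e-03
J = 2.098e-08 kg/(m^2*s)


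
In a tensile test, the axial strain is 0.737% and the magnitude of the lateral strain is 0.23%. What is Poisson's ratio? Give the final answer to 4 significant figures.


nu = -epsilon_lat / epsilon_axial
Lateral strain is contraction (negative), so using magnitudes:
nu = 0.23 / 0.737
nu = 0.3121


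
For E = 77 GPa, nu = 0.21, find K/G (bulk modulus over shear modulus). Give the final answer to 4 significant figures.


G = E / (2*(1+nu))
G = 77 / (2*(1+0.21)) = 31.8182 GPa
K = E / (3*(1-2*nu))
K = 77 / (3*(1-2*0.21)) = 44.2529 GPa
K/G = 44.2529 / 31.8182 = 1.391


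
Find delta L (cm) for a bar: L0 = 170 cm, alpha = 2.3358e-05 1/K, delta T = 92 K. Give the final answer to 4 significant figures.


dL = L0 * alpha * dT
dL = 170 * 2.3358e-05 * 92
dL = 0.3653 cm


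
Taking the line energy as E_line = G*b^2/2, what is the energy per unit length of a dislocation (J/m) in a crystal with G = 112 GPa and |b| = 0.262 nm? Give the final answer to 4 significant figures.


E = G*b^2/2
b = 0.262 nm = 2.62e-10 m
G = 112 GPa = 1.12e+11 Pa
E = 0.5 * 1.12e+11 * (2.62e-10)^2
E = 3.844e-09 J/m


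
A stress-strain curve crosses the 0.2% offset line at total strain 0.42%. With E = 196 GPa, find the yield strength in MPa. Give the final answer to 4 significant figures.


Offset strain = 0.002
Elastic strain at yield = total_strain - offset = 4.2e-03 - 0.002 = 2.2e-03
sigma_y = E * elastic_strain = 196000 * 2.2e-03
sigma_y = 431.2 MPa


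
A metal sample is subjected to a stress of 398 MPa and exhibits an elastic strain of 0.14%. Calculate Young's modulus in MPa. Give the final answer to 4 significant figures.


E = sigma / epsilon
epsilon = 0.14% = 1.4e-03
E = 398 / 1.4e-03
E = 284300 MPa


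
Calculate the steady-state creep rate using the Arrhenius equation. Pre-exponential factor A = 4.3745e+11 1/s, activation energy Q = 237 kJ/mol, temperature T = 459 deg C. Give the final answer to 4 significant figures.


rate = A * exp(-Q / (R*T))
T = 459 + 273.15 = 732.15 K
rate = 4.3745e+11 * exp(-237e3 / (8.314 * 732.15))
rate = 5.392e-06 1/s


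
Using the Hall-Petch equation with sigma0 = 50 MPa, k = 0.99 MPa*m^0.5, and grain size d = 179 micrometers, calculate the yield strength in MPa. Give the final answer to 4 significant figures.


sigma_y = sigma0 + k / sqrt(d)
d = 179 um = 1.79e-04 m
sigma_y = 50 + 0.99 / sqrt(1.79e-04)
sigma_y = 124 MPa


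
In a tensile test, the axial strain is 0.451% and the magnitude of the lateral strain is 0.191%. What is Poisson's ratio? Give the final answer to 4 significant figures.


nu = -epsilon_lat / epsilon_axial
Lateral strain is contraction (negative), so using magnitudes:
nu = 0.191 / 0.451
nu = 0.4235


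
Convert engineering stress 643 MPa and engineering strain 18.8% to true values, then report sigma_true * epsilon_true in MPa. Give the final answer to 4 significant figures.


sigma_true = sigma_eng * (1 + epsilon_eng)
sigma_true = 643 * (1 + 0.188) = 763.884 MPa
epsilon_true = ln(1 + epsilon_eng)
epsilon_true = ln(1 + 0.188) = 0.172271
sigma_true * epsilon_true = 763.884 * 0.172271 = 131.6 MPa


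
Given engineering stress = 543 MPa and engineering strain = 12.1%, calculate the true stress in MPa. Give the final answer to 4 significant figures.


sigma_true = sigma_eng * (1 + epsilon_eng)
sigma_true = 543 * (1 + 0.121)
sigma_true = 608.7 MPa


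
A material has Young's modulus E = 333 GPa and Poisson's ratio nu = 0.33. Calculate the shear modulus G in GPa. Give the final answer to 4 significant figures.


G = E / (2*(1+nu))
G = 333 / (2*(1+0.33))
G = 125.2 GPa


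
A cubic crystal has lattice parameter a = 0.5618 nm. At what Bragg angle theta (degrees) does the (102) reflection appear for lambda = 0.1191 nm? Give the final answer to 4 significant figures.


d = a / sqrt(h^2+k^2+l^2)
d = 0.5618 / sqrt(5) = 0.251245 nm
lambda = 2*d*sin(theta)  =>  sin(theta) = lambda / (2*d)
sin(theta) = 0.1191 / (2 * 0.251245) = 0.23702
theta = 13.71 deg


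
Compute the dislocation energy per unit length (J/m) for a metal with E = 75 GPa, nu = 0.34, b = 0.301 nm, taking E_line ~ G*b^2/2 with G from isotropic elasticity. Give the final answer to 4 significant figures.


Step 1: G = E / (2*(1+nu))
G = 75 / (2*(1+0.34)) = 27.9851 GPa = 2.79851e+10 Pa
Step 2: E_line = G*b^2/2
b = 0.301 nm = 3.01e-10 m
E_line = 0.5 * 2.79851e+10 * (3.01e-10)^2 = 1.268e-09 J/m


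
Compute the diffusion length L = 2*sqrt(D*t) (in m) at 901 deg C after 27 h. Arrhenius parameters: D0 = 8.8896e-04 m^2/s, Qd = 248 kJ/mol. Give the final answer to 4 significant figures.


Step 1: D = D0 * exp(-Qd/(R*T))
T = 1174.15 K
D = 8.8896e-04 * exp(-248e3 / (8.314 * 1174.15)) = 8.23492e-15 m^2/s
Step 2: L = 2*sqrt(D*t)
t = 27 h = 97200 s
L = 2*sqrt(8.23492e-15 * 97200) = 5.658e-05 m


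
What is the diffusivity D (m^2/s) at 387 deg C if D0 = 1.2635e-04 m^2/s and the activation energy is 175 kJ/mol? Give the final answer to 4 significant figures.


D = D0 * exp(-Qd / (R*T))
T = 660.15 K
D = 1.2635e-04 * exp(-175e3 / (8.314 * 660.15))
D = 1.795e-18 m^2/s


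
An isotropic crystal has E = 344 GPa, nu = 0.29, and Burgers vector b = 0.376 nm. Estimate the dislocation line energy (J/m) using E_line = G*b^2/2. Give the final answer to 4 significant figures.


Step 1: G = E / (2*(1+nu))
G = 344 / (2*(1+0.29)) = 133.333 GPa = 1.33333e+11 Pa
Step 2: E_line = G*b^2/2
b = 0.376 nm = 3.76e-10 m
E_line = 0.5 * 1.33333e+11 * (3.76e-10)^2 = 9.425e-09 J/m


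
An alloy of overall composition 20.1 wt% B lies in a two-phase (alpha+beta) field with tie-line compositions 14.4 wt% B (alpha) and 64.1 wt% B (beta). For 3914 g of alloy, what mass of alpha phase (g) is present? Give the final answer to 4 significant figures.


f_alpha = (C_beta - C0) / (C_beta - C_alpha)
f_alpha = (64.1 - 20.1) / (64.1 - 14.4) = 0.885312
m_alpha = f_alpha * m_total = 0.885312 * 3914 = 3465 g


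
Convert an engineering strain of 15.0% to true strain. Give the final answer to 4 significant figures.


epsilon_true = ln(1 + epsilon_eng)
epsilon_true = ln(1 + 0.15)
epsilon_true = 0.1398


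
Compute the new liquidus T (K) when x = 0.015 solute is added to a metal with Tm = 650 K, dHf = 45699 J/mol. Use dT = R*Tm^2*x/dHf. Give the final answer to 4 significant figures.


dT = R*Tm^2*x / dHf
dT = 8.314 * 650^2 * 0.015 / 45699
dT = 1.15298 K
T_new = 650 - 1.15298 = 648.8 K


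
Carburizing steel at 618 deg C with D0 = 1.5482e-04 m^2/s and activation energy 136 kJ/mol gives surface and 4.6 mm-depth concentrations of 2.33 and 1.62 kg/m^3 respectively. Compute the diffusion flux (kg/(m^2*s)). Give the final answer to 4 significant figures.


Step 1: D = D0 * exp(-Qd/(R*T))
T = 618 + 273.15 = 891.15 K
D = 1.5482e-04 * exp(-136e3 / (8.314 * 891.15)) = 1.65165e-12 m^2/s
Step 2: J = D * (C1 - C2) / dx
J = 1.65165e-12 * (2.33 - 1.62) / 4.6e-03
J = 2.549e-10 kg/(m^2*s)


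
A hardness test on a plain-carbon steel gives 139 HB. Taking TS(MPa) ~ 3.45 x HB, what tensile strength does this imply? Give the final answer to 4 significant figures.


TS (MPa) = 3.45 * HB
TS = 3.45 * 139
TS = 479.6 MPa


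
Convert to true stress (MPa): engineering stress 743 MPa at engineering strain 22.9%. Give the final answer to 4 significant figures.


sigma_true = sigma_eng * (1 + epsilon_eng)
sigma_true = 743 * (1 + 0.229)
sigma_true = 913.1 MPa


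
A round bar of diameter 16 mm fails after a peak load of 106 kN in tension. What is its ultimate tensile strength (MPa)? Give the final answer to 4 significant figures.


A0 = pi*(d/2)^2 = pi*(16/2)^2 = 201.062 mm^2
UTS = F_max / A0 = 106*1000 / 201.062
UTS = 527.2 MPa


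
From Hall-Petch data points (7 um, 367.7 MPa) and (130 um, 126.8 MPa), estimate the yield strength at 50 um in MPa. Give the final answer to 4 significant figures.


sigma_y = sigma0 + k / sqrt(d)
1/sqrt(d1) = 1/sqrt(7e-06) = 377.964;  1/sqrt(d2) = 87.7058
k = (sigma1 - sigma2) / (1/sqrt(d1) - 1/sqrt(d2)) = (367.7 - 126.8) / (377.964 - 87.7058) = 0.829949 MPa*m^0.5
sigma0 = sigma1 - k/sqrt(d1) = 367.7 - 0.829949*377.964 = 54.0086 MPa
sigma_y(d3) = 54.0086 + 0.829949 / sqrt(5e-05) = 171.4 MPa
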